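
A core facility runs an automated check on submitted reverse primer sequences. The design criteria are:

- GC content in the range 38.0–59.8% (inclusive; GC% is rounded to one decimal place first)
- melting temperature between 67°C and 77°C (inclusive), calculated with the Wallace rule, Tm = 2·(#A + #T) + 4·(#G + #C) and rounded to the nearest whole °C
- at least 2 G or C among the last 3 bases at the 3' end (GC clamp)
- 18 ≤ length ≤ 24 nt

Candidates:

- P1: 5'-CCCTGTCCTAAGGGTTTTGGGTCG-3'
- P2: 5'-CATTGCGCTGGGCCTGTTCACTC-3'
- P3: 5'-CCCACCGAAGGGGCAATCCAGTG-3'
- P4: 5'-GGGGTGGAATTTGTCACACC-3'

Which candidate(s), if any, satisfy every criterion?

P1 only.

P1 (24 nt, A=2 T=8 G=8 C=6): GC 14/24 = 58.3% ✓; Tm = 2·10 + 4·14 = 76°C ✓; 3' end TCG has 2 G/C ✓; length 24 ✓ — passes.
P2 (23 nt, A=2 T=7 G=6 C=8): GC 14/23 = 60.9%, outside 38.0–59.8% ✗; Tm = 2·9 + 4·14 = 74°C ✓; 3' end CTC has 2 G/C ✓; length 23 ✓ — fails.
P3 (23 nt, A=6 T=2 G=7 C=8): GC 15/23 = 65.2%, outside 38.0–59.8% ✗; Tm = 2·8 + 4·15 = 76°C ✓; 3' end GTG has 2 G/C ✓; length 23 ✓ — fails.
P4 (20 nt, A=4 T=5 G=7 C=4): GC 11/20 = 55.0% ✓; Tm = 2·9 + 4·11 = 62°C, outside 67–77°C ✗; 3' end ACC has 2 G/C ✓; length 20 ✓ — fails.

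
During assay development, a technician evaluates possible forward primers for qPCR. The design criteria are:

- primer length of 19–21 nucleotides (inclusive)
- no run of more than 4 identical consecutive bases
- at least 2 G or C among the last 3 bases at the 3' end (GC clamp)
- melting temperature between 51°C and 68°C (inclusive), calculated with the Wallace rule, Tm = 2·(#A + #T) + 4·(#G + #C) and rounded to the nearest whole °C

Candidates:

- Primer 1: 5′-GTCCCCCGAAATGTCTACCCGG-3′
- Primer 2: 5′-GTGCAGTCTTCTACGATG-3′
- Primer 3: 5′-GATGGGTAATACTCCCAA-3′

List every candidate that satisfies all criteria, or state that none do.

Primer 1 (22 nt, A=4 T=4 G=5 C=9): length 22, outside 19–21 ✗; longest run = 5, exceeds 4 ✗; 3' end CGG has 3 G/C ✓; Tm = 2·8 + 4·14 = 72°C, outside 51–68°C ✗ — fails.
Primer 2 (18 nt, A=3 T=6 G=5 C=4): length 18, outside 19–21 ✗; longest run = 2 ✓; 3' end ATG has 1 G/C, need ≥2 ✗; Tm = 2·9 + 4·9 = 54°C ✓ — fails.
Primer 3 (18 nt, A=6 T=4 G=4 C=4): length 18, outside 19–21 ✗; longest run = 3 ✓; 3' end CAA has 1 G/C, need ≥2 ✗; Tm = 2·10 + 4·8 = 52°C ✓ — fails.

None of the candidates satisfy all criteria.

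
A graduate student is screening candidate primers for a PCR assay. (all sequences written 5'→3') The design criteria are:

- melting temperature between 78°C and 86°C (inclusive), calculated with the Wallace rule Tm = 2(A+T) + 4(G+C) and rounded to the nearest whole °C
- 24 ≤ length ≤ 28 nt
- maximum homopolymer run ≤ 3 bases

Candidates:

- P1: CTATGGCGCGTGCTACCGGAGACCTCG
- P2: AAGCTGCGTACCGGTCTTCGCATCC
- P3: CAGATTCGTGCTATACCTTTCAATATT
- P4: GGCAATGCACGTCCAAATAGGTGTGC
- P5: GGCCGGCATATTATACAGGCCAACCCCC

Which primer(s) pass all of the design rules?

P2 and P4.

P1 (27 nt, A=4 T=5 G=9 C=9): Tm = 2·9 + 4·18 = 90°C, outside 78–86°C ✗; length 27 ✓; longest run = 2 ✓ — fails.
P2 (25 nt, A=4 T=6 G=6 C=9): Tm = 2·10 + 4·15 = 80°C ✓; length 25 ✓; longest run = 2 ✓ — passes.
P3 (27 nt, A=7 T=11 G=3 C=6): Tm = 2·18 + 4·9 = 72°C, outside 78–86°C ✗; length 27 ✓; longest run = 3 ✓ — fails.
P4 (26 nt, A=7 T=5 G=8 C=6): Tm = 2·12 + 4·14 = 80°C ✓; length 26 ✓; longest run = 3 ✓ — passes.
P5 (28 nt, A=7 T=4 G=6 C=11): Tm = 2·11 + 4·17 = 90°C, outside 78–86°C ✗; length 28 ✓; longest run = 5, exceeds 3 ✗ — fails.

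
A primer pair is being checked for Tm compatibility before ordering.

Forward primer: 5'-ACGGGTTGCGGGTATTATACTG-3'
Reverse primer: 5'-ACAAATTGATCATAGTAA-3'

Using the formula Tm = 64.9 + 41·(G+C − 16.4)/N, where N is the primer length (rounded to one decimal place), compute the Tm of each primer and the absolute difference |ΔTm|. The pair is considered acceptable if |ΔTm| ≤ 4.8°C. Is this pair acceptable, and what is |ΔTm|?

|ΔTm| = 18.1°C; the pair is not acceptable.

Forward: G+C = 11, N = 22 → Tm = 64.9 + 41·(11 − 16.4)/22 = 54.8°C.
Reverse: G+C = 4, N = 18 → Tm = 64.9 + 41·(4 − 16.4)/18 = 36.7°C.
|ΔTm| = |54.8 − 36.7| = 18.1°C, > 4.8°C.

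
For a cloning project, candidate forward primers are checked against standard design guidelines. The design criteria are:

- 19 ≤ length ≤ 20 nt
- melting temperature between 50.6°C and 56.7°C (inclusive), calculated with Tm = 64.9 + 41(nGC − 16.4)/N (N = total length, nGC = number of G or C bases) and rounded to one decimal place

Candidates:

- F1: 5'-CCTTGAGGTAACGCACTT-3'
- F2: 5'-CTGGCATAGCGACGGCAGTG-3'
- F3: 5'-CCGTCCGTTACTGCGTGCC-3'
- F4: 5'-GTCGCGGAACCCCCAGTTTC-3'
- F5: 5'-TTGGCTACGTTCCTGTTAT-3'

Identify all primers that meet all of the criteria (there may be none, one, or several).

None of the candidates satisfy all criteria.

F1 (18 nt, A=4 T=5 G=4 C=5): length 18, outside 19–20 ✗; Tm = 64.9 + 41·(9 − 16.4)/18 = 48.0°C, outside 50.6–56.7°C ✗ — fails.
F2 (20 nt, A=4 T=3 G=8 C=5): length 20 ✓; Tm = 64.9 + 41·(13 − 16.4)/20 = 57.9°C, outside 50.6–56.7°C ✗ — fails.
F3 (19 nt, A=1 T=5 G=5 C=8): length 19 ✓; Tm = 64.9 + 41·(13 − 16.4)/19 = 57.6°C, outside 50.6–56.7°C ✗ — fails.
F4 (20 nt, A=3 T=4 G=5 C=8): length 20 ✓; Tm = 64.9 + 41·(13 − 16.4)/20 = 57.9°C, outside 50.6–56.7°C ✗ — fails.
F5 (19 nt, A=2 T=9 G=4 C=4): length 19 ✓; Tm = 64.9 + 41·(8 − 16.4)/19 = 46.8°C, outside 50.6–56.7°C ✗ — fails.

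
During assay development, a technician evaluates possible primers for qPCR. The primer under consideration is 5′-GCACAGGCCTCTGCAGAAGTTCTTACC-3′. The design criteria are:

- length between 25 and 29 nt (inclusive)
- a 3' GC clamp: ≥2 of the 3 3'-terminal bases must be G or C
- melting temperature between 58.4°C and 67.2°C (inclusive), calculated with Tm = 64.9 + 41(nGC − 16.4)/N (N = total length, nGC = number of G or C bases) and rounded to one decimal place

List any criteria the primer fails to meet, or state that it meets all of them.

Base counts: A=6, T=6, G=6, C=9 (length 27).
length: length 27 ✓
GC clamp: 3' end ACC has 2 G/C ✓
Tm: Tm = 64.9 + 41·(15 − 16.4)/27 = 62.8°C ✓

Meets all criteria.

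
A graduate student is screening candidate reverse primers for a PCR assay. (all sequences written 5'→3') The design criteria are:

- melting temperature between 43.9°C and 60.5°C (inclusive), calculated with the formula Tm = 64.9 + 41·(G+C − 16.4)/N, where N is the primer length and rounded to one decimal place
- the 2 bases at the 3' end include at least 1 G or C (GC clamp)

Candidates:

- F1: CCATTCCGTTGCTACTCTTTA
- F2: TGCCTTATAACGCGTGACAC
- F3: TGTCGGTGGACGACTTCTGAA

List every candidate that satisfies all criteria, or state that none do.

F2 only.

F1 (21 nt, A=3 T=9 G=2 C=7): Tm = 64.9 + 41·(9 − 16.4)/21 = 50.5°C ✓; 3' end TA has 0 G/C, need ≥1 ✗ — fails.
F2 (20 nt, A=5 T=5 G=4 C=6): Tm = 64.9 + 41·(10 − 16.4)/20 = 51.8°C ✓; 3' end AC has 1 G/C ✓ — passes.
F3 (21 nt, A=4 T=6 G=7 C=4): Tm = 64.9 + 41·(11 − 16.4)/21 = 54.4°C ✓; 3' end AA has 0 G/C, need ≥1 ✗ — fails.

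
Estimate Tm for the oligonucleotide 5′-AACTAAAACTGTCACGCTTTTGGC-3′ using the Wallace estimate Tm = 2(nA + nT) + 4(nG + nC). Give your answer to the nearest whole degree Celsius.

68°C

Base counts: A=7, T=7, G=4, C=6 (length 24).
Tm = 2·(7+7) + 4·(4+6) = 2·14 + 4·10 = 28 + 40 = 68°C.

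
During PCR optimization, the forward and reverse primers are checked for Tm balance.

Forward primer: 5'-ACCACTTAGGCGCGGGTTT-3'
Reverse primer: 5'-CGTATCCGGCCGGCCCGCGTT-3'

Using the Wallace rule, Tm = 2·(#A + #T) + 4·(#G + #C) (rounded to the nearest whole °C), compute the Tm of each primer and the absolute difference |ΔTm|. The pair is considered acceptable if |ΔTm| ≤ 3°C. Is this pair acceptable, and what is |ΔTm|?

Forward: A=3 T=5 G=6 C=5 → Tm = 2·8 + 4·11 = 60°C.
Reverse: A=1 T=4 G=7 C=9 → Tm = 2·5 + 4·16 = 74°C.
|ΔTm| = |60 − 74| = 14°C, > 3°C.

|ΔTm| = 14°C; the pair is not acceptable.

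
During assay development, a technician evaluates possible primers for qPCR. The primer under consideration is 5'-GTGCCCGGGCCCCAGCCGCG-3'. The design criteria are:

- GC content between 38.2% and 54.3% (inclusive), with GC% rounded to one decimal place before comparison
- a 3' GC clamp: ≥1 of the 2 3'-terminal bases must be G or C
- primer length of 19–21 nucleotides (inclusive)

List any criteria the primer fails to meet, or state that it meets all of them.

Fails: GC content.

Base counts: A=1, T=1, G=8, C=10 (length 20).
GC content: GC 18/20 = 90.0%, outside 38.2–54.3% ✗
GC clamp: 3' end CG has 2 G/C ✓
length: length 20 ✓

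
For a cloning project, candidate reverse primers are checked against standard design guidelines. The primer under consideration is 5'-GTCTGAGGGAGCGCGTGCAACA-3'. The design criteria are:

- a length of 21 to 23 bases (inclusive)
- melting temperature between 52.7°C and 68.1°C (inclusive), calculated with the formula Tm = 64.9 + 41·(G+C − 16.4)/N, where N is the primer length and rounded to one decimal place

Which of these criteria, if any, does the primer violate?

Base counts: A=5, T=3, G=9, C=5 (length 22).
length: length 22 ✓
Tm: Tm = 64.9 + 41·(14 − 16.4)/22 = 60.4°C ✓

Meets all criteria.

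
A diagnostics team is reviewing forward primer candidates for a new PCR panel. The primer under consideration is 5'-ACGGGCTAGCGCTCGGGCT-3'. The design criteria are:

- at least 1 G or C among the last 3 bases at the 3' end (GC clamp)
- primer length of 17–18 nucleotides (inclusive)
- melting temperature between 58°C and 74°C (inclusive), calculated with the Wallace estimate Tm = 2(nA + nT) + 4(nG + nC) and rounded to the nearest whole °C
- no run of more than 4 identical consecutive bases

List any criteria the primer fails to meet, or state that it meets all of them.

Base counts: A=2, T=3, G=8, C=6 (length 19).
GC clamp: 3' end GCT has 2 G/C ✓
length: length 19, outside 17–18 ✗
Tm: Tm = 2·5 + 4·14 = 66°C ✓
homopolymer run: longest run = 3 ✓

Fails: length.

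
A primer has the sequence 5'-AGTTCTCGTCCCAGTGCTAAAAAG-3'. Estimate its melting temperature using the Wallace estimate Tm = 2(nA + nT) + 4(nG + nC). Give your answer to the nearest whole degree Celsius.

Base counts: A=7, T=6, G=5, C=6 (length 24).
Tm = 2·(7+6) + 4·(5+6) = 2·13 + 4·11 = 26 + 44 = 70°C.

70°C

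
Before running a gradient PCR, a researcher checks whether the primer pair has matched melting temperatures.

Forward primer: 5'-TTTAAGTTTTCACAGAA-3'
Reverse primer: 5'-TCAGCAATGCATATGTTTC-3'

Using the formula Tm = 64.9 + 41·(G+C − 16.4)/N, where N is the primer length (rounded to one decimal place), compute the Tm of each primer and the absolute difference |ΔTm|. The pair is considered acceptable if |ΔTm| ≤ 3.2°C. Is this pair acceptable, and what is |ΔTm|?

Forward: G+C = 4, N = 17 → Tm = 64.9 + 41·(4 − 16.4)/17 = 35.0°C.
Reverse: G+C = 7, N = 19 → Tm = 64.9 + 41·(7 − 16.4)/19 = 44.6°C.
|ΔTm| = |35.0 − 44.6| = 9.6°C, > 3.2°C.

|ΔTm| = 9.6°C; the pair is not acceptable.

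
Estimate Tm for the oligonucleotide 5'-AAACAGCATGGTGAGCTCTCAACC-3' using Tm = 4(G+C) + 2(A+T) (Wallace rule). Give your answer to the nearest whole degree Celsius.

Base counts: A=8, T=4, G=5, C=7 (length 24).
Tm = 2·(8+4) + 4·(5+7) = 2·12 + 4·12 = 24 + 48 = 72°C.

72°C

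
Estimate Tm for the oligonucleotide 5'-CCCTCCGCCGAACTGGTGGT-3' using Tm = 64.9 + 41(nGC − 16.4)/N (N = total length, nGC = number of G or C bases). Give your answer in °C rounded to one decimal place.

60.0°C

Base counts: A=2, T=4, G=6, C=8; G+C = 14, N = 20.
Tm = 64.9 + 41·(14 − 16.4)/20 = 64.9 + -98.40/20 = 60.0°C.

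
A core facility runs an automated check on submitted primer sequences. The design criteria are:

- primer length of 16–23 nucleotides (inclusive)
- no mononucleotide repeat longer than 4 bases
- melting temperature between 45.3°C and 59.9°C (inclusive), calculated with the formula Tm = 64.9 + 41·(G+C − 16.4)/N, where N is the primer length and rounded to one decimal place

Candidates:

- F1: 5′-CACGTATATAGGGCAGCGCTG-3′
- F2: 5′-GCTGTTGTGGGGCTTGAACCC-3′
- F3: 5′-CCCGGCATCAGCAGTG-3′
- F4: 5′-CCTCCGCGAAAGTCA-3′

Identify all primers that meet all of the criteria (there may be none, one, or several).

F1 (21 nt, A=5 T=4 G=7 C=5): length 21 ✓; longest run = 3 ✓; Tm = 64.9 + 41·(12 − 16.4)/21 = 56.3°C ✓ — passes.
F2 (21 nt, A=2 T=6 G=8 C=5): length 21 ✓; longest run = 4 ✓; Tm = 64.9 + 41·(13 − 16.4)/21 = 58.3°C ✓ — passes.
F3 (16 nt, A=3 T=2 G=5 C=6): length 16 ✓; longest run = 3 ✓; Tm = 64.9 + 41·(11 − 16.4)/16 = 51.1°C ✓ — passes.
F4 (15 nt, A=4 T=2 G=3 C=6): length 15, outside 16–23 ✗; longest run = 3 ✓; Tm = 64.9 + 41·(9 − 16.4)/15 = 44.7°C, outside 45.3–59.9°C ✗ — fails.

F1, F2 and F3.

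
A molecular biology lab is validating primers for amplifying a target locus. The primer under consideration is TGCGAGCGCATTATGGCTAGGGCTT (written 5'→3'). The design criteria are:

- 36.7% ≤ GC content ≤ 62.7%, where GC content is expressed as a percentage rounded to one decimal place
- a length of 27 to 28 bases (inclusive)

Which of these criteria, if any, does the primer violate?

Fails: length.

Base counts: A=4, T=7, G=9, C=5 (length 25).
GC content: GC 14/25 = 56.0% ✓
length: length 25, outside 27–28 ✗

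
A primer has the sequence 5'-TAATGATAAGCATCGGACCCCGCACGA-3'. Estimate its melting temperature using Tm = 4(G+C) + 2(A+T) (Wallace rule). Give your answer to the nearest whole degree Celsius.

82°C

Base counts: A=9, T=4, G=6, C=8 (length 27).
Tm = 2·(9+4) + 4·(6+8) = 2·13 + 4·14 = 26 + 56 = 82°C.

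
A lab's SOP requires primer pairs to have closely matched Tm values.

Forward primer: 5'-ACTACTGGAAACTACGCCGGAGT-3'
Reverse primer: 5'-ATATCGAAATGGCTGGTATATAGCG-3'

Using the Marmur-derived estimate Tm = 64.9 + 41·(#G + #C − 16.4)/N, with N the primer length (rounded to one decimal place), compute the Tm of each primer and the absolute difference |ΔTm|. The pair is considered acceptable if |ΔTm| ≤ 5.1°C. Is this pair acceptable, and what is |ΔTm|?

Forward: G+C = 12, N = 23 → Tm = 64.9 + 41·(12 − 16.4)/23 = 57.1°C.
Reverse: G+C = 10, N = 25 → Tm = 64.9 + 41·(10 − 16.4)/25 = 54.4°C.
|ΔTm| = |57.1 − 54.4| = 2.7°C, ≤ 5.1°C.

|ΔTm| = 2.7°C; the pair is acceptable.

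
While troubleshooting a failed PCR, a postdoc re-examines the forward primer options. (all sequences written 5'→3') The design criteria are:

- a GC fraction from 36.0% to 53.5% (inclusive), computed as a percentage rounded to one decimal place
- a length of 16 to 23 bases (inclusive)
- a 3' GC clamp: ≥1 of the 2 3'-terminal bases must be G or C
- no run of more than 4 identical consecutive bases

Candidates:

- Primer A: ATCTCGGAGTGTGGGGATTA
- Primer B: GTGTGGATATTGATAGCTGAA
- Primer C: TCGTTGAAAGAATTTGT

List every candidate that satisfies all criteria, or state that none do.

Primer A (20 nt, A=4 T=6 G=8 C=2): GC 10/20 = 50.0% ✓; length 20 ✓; 3' end TA has 0 G/C, need ≥1 ✗; longest run = 4 ✓ — fails.
Primer B (21 nt, A=6 T=7 G=7 C=1): GC 8/21 = 38.1% ✓; length 21 ✓; 3' end AA has 0 G/C, need ≥1 ✗; longest run = 2 ✓ — fails.
Primer C (17 nt, A=5 T=7 G=4 C=1): GC 5/17 = 29.4%, outside 36.0–53.5% ✗; length 17 ✓; 3' end GT has 1 G/C ✓; longest run = 3 ✓ — fails.

None of the candidates satisfy all criteria.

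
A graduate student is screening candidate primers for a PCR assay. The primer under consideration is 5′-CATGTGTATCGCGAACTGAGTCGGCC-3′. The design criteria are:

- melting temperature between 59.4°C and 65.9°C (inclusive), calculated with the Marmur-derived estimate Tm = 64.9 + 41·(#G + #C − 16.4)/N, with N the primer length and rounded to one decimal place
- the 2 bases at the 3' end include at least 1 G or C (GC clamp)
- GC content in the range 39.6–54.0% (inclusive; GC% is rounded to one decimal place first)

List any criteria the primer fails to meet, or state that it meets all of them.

Fails: GC content.

Base counts: A=5, T=6, G=8, C=7 (length 26).
Tm: Tm = 64.9 + 41·(15 − 16.4)/26 = 62.7°C ✓
GC clamp: 3' end CC has 2 G/C ✓
GC content: GC 15/26 = 57.7%, outside 39.6–54.0% ✗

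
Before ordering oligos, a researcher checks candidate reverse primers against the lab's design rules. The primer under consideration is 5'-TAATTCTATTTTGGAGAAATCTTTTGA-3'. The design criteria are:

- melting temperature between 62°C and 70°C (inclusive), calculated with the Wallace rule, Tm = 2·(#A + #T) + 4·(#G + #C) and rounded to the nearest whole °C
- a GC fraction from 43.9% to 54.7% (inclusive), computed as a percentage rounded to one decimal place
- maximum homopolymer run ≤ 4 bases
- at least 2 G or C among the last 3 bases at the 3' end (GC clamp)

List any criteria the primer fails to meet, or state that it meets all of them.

Fails: GC content, GC clamp.

Base counts: A=8, T=13, G=4, C=2 (length 27).
Tm: Tm = 2·21 + 4·6 = 66°C ✓
GC content: GC 6/27 = 22.2%, outside 43.9–54.7% ✗
homopolymer run: longest run = 4 ✓
GC clamp: 3' end TGA has 1 G/C, need ≥2 ✗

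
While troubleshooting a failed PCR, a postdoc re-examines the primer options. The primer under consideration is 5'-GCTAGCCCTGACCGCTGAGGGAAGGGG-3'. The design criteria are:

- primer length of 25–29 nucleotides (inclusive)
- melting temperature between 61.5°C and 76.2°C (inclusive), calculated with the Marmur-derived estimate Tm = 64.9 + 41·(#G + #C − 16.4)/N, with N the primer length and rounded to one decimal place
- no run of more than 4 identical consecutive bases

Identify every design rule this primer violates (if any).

Meets all criteria.

Base counts: A=5, T=3, G=12, C=7 (length 27).
length: length 27 ✓
Tm: Tm = 64.9 + 41·(19 − 16.4)/27 = 68.8°C ✓
homopolymer run: longest run = 4 ✓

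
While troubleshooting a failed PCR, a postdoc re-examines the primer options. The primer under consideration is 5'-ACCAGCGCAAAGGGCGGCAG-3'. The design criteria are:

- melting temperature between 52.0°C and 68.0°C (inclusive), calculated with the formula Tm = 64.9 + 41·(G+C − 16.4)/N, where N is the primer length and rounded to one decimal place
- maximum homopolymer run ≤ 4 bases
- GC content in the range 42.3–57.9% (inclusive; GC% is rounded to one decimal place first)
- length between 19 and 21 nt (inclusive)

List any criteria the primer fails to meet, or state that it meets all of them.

Base counts: A=6, T=0, G=8, C=6 (length 20).
Tm: Tm = 64.9 + 41·(14 − 16.4)/20 = 60.0°C ✓
homopolymer run: longest run = 3 ✓
GC content: GC 14/20 = 70.0%, outside 42.3–57.9% ✗
length: length 20 ✓

Fails: GC content.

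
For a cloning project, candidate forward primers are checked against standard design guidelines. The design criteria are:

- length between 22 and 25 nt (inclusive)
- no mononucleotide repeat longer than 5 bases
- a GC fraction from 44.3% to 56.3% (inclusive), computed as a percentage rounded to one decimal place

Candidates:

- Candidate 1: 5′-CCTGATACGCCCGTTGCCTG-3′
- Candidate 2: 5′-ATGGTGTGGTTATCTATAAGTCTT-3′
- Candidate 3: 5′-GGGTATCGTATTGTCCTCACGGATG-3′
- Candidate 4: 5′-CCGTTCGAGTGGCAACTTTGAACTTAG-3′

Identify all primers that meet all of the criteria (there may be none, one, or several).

Candidate 3 only.

Candidate 1 (20 nt, A=2 T=5 G=5 C=8): length 20, outside 22–25 ✗; longest run = 3 ✓; GC 13/20 = 65.0%, outside 44.3–56.3% ✗ — fails.
Candidate 2 (24 nt, A=5 T=11 G=6 C=2): length 24 ✓; longest run = 2 ✓; GC 8/24 = 33.3%, outside 44.3–56.3% ✗ — fails.
Candidate 3 (25 nt, A=4 T=8 G=8 C=5): length 25 ✓; longest run = 3 ✓; GC 13/25 = 52.0% ✓ — passes.
Candidate 4 (27 nt, A=6 T=8 G=7 C=6): length 27, outside 22–25 ✗; longest run = 3 ✓; GC 13/27 = 48.1% ✓ — fails.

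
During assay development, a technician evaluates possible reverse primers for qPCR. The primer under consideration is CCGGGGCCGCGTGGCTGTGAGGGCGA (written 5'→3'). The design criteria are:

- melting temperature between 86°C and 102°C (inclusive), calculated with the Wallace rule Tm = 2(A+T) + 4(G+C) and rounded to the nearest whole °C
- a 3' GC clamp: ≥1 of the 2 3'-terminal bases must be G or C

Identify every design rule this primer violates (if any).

Meets all criteria.

Base counts: A=2, T=3, G=14, C=7 (length 26).
Tm: Tm = 2·5 + 4·21 = 94°C ✓
GC clamp: 3' end GA has 1 G/C ✓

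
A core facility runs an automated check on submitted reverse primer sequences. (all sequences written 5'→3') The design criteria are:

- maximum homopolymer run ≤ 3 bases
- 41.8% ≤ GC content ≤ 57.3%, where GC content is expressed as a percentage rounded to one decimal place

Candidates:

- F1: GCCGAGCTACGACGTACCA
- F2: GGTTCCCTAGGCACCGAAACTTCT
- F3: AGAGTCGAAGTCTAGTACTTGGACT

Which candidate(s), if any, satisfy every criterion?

F2 and F3.

F1 (19 nt, A=5 T=2 G=5 C=7): longest run = 2 ✓; GC 12/19 = 63.2%, outside 41.8–57.3% ✗ — fails.
F2 (24 nt, A=5 T=6 G=5 C=8): longest run = 3 ✓; GC 13/24 = 54.2% ✓ — passes.
F3 (25 nt, A=7 T=7 G=7 C=4): longest run = 2 ✓; GC 11/25 = 44.0% ✓ — passes.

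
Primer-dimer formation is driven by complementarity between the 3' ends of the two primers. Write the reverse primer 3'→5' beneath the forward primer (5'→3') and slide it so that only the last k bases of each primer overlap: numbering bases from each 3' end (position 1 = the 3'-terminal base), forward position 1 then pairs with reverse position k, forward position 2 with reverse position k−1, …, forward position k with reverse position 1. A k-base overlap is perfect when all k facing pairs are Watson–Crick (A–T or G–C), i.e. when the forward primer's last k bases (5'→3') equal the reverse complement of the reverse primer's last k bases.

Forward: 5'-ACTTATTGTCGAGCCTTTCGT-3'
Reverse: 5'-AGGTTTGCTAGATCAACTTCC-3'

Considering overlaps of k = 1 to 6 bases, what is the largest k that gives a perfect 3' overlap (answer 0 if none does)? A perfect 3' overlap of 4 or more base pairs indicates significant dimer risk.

Last 6 bases (5'→3') — forward …TTTCGT, reverse …ACTTCC.
Reverse complement of the reverse primer's last 6 bases: GGAAGT; its first k bases are the reverse complement of the reverse primer's last k bases, so a perfect k-base overlap needs the forward primer's last k bases to equal them.
Comparing (forward last k vs required): k=1: T vs G ✗; k=2: GT vs GG ✗; k=3: CGT vs GGA ✗; k=4: TCGT vs GGAA ✗; k=5: TTCGT vs GGAAG ✗; k=6: TTTCGT vs GGAAGT ✗.
No overlap length from 1 to 6 is perfect, so the longest perfect 3' overlap is 0.

Longest perfect overlap: 0 complementary base pairs; below the dimer-risk threshold (threshold 4).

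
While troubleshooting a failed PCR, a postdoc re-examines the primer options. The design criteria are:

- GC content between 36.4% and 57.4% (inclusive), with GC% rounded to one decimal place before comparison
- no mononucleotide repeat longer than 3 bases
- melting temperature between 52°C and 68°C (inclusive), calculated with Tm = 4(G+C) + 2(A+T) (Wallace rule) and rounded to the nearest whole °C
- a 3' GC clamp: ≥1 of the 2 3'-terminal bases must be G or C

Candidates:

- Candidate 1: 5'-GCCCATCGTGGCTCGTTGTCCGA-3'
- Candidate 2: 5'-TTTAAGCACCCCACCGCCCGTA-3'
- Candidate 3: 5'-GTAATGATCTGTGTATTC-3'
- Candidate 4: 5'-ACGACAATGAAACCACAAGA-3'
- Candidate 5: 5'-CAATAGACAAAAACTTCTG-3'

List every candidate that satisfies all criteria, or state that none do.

Candidate 1 (23 nt, A=2 T=6 G=7 C=8): GC 15/23 = 65.2%, outside 36.4–57.4% ✗; longest run = 3 ✓; Tm = 2·8 + 4·15 = 76°C, outside 52–68°C ✗; 3' end GA has 1 G/C ✓ — fails.
Candidate 2 (22 nt, A=5 T=4 G=3 C=10): GC 13/22 = 59.1%, outside 36.4–57.4% ✗; longest run = 4, exceeds 3 ✗; Tm = 2·9 + 4·13 = 70°C, outside 52–68°C ✗; 3' end TA has 0 G/C, need ≥1 ✗ — fails.
Candidate 3 (18 nt, A=4 T=8 G=4 C=2): GC 6/18 = 33.3%, outside 36.4–57.4% ✗; longest run = 2 ✓; Tm = 2·12 + 4·6 = 48°C, outside 52–68°C ✗; 3' end TC has 1 G/C ✓ — fails.
Candidate 4 (20 nt, A=11 T=1 G=3 C=5): GC 8/20 = 40.0% ✓; longest run = 3 ✓; Tm = 2·12 + 4·8 = 56°C ✓; 3' end GA has 1 G/C ✓ — passes.
Candidate 5 (19 nt, A=9 T=4 G=2 C=4): GC 6/19 = 31.6%, outside 36.4–57.4% ✗; longest run = 5, exceeds 3 ✗; Tm = 2·13 + 4·6 = 50°C, outside 52–68°C ✗; 3' end TG has 1 G/C ✓ — fails.

Candidate 4 only.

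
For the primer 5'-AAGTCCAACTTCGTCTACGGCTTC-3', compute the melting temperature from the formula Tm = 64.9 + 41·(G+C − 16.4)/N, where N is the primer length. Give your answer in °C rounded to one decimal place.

57.4°C

Base counts: A=5, T=7, G=4, C=8; G+C = 12, N = 24.
Tm = 64.9 + 41·(12 − 16.4)/24 = 64.9 + -180.40/24 = 57.4°C.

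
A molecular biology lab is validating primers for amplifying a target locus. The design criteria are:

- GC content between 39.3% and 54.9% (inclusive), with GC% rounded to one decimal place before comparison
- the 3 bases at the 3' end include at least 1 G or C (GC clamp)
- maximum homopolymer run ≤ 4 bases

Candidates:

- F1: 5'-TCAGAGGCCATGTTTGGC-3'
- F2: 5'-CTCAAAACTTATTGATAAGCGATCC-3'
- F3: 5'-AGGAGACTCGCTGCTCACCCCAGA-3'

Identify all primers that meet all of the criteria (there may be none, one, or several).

None of the candidates satisfy all criteria.

F1 (18 nt, A=3 T=5 G=6 C=4): GC 10/18 = 55.6%, outside 39.3–54.9% ✗; 3' end GGC has 3 G/C ✓; longest run = 3 ✓ — fails.
F2 (25 nt, A=9 T=7 G=3 C=6): GC 9/25 = 36.0%, outside 39.3–54.9% ✗; 3' end TCC has 2 G/C ✓; longest run = 4 ✓ — fails.
F3 (24 nt, A=6 T=3 G=6 C=9): GC 15/24 = 62.5%, outside 39.3–54.9% ✗; 3' end AGA has 1 G/C ✓; longest run = 4 ✓ — fails.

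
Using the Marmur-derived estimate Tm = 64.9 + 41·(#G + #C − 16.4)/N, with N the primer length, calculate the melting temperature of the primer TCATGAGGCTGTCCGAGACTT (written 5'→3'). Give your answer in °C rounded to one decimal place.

Base counts: A=4, T=6, G=6, C=5; G+C = 11, N = 21.
Tm = 64.9 + 41·(11 − 16.4)/21 = 64.9 + -221.40/21 = 54.4°C.

54.4°C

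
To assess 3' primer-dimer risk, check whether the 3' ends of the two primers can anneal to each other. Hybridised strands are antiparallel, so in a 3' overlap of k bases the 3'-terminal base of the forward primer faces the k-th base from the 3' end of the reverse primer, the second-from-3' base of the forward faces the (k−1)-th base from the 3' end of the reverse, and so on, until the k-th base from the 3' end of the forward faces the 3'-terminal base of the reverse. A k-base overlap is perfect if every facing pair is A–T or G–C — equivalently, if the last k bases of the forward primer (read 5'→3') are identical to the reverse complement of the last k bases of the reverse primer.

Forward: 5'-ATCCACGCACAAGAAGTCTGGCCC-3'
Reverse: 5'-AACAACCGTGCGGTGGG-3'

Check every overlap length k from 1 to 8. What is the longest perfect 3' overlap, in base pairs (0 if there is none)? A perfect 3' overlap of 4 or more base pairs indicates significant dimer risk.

Last 8 bases (5'→3') — forward …TCTGGCCC, reverse …GCGGTGGG.
Reverse complement of the reverse primer's last 8 bases: CCCACCGC; its first k bases are the reverse complement of the reverse primer's last k bases, so a perfect k-base overlap needs the forward primer's last k bases to equal them.
Comparing (forward last k vs required): k=1: C vs C ✓; k=2: CC vs CC ✓; k=3: CCC vs CCC ✓; k=4: GCCC vs CCCA ✗; k=5: GGCCC vs CCCAC ✗; k=6: TGGCCC vs CCCACC ✗; k=7: CTGGCCC vs CCCACCG ✗; k=8: TCTGGCCC vs CCCACCGC ✗.
Perfect overlaps at k = 1, 2, 3; the largest is 3.

Longest perfect overlap: 3 complementary base pairs; below the dimer-risk threshold (threshold 4).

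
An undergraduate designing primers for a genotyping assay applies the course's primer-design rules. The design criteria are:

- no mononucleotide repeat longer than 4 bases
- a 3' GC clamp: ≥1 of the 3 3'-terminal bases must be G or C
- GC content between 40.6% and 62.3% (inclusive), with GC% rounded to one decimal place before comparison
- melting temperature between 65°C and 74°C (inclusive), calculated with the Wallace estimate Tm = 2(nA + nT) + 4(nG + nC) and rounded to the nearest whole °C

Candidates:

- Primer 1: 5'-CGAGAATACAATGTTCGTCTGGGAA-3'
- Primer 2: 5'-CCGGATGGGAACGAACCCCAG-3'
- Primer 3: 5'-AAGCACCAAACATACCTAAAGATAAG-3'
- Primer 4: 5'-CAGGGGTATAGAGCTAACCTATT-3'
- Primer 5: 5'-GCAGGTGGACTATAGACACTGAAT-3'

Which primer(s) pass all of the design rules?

Primer 1 only.

Primer 1 (25 nt, A=8 T=6 G=7 C=4): longest run = 3 ✓; 3' end GAA has 1 G/C ✓; GC 11/25 = 44.0% ✓; Tm = 2·14 + 4·11 = 72°C ✓ — passes.
Primer 2 (21 nt, A=6 T=1 G=7 C=7): longest run = 4 ✓; 3' end CAG has 2 G/C ✓; GC 14/21 = 66.7%, outside 40.6–62.3% ✗; Tm = 2·7 + 4·14 = 70°C ✓ — fails.
Primer 3 (26 nt, A=14 T=3 G=3 C=6): longest run = 3 ✓; 3' end AAG has 1 G/C ✓; GC 9/26 = 34.6%, outside 40.6–62.3% ✗; Tm = 2·17 + 4·9 = 70°C ✓ — fails.
Primer 4 (23 nt, A=7 T=6 G=6 C=4): longest run = 4 ✓; 3' end ATT has 0 G/C, need ≥1 ✗; GC 10/23 = 43.5% ✓; Tm = 2·13 + 4·10 = 66°C ✓ — fails.
Primer 5 (24 nt, A=8 T=5 G=7 C=4): longest run = 2 ✓; 3' end AAT has 0 G/C, need ≥1 ✗; GC 11/24 = 45.8% ✓; Tm = 2·13 + 4·11 = 70°C ✓ — fails.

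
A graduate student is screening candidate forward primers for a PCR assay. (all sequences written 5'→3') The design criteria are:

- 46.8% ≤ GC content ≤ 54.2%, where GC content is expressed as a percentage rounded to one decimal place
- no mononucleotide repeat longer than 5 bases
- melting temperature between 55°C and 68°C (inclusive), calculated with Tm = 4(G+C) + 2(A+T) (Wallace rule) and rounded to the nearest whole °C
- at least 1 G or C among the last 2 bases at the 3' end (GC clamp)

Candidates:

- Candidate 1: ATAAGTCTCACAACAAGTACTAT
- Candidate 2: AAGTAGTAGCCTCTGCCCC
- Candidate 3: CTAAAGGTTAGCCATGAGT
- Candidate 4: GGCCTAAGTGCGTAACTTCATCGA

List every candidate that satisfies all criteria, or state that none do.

None of the candidates satisfy all criteria.

Candidate 1 (23 nt, A=10 T=6 G=2 C=5): GC 7/23 = 30.4%, outside 46.8–54.2% ✗; longest run = 2 ✓; Tm = 2·16 + 4·7 = 60°C ✓; 3' end AT has 0 G/C, need ≥1 ✗ — fails.
Candidate 2 (19 nt, A=4 T=4 G=4 C=7): GC 11/19 = 57.9%, outside 46.8–54.2% ✗; longest run = 4 ✓; Tm = 2·8 + 4·11 = 60°C ✓; 3' end CC has 2 G/C ✓ — fails.
Candidate 3 (19 nt, A=6 T=5 G=5 C=3): GC 8/19 = 42.1%, outside 46.8–54.2% ✗; longest run = 3 ✓; Tm = 2·11 + 4·8 = 54°C, outside 55–68°C ✗; 3' end GT has 1 G/C ✓ — fails.
Candidate 4 (24 nt, A=6 T=6 G=6 C=6): GC 12/24 = 50.0% ✓; longest run = 2 ✓; Tm = 2·12 + 4·12 = 72°C, outside 55–68°C ✗; 3' end GA has 1 G/C ✓ — fails.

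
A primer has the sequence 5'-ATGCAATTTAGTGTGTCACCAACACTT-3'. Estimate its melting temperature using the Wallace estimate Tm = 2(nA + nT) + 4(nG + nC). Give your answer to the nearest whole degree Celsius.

74°C

Base counts: A=8, T=9, G=4, C=6 (length 27).
Tm = 2·(8+9) + 4·(4+6) = 2·17 + 4·10 = 34 + 40 = 74°C.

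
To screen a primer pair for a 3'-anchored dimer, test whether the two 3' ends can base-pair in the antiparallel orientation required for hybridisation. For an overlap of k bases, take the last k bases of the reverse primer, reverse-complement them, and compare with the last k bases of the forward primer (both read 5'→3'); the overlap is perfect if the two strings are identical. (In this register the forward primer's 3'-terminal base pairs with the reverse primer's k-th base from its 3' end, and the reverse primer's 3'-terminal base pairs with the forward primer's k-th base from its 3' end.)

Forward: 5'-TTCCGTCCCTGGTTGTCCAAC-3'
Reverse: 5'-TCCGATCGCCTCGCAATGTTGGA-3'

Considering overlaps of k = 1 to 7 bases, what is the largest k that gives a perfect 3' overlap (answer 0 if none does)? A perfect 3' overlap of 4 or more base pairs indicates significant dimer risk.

Last 7 bases (5'→3') — forward …GTCCAAC, reverse …TGTTGGA.
Reverse complement of the reverse primer's last 7 bases: TCCAACA; its first k bases are the reverse complement of the reverse primer's last k bases, so a perfect k-base overlap needs the forward primer's last k bases to equal them.
Comparing (forward last k vs required): k=1: C vs T ✗; k=2: AC vs TC ✗; k=3: AAC vs TCC ✗; k=4: CAAC vs TCCA ✗; k=5: CCAAC vs TCCAA ✗; k=6: TCCAAC vs TCCAAC ✓; k=7: GTCCAAC vs TCCAACA ✗.
Only k = 6 is perfect, so the longest perfect 3' overlap is 6.

Longest perfect overlap: 6 complementary base pairs; significant dimer risk (threshold 4).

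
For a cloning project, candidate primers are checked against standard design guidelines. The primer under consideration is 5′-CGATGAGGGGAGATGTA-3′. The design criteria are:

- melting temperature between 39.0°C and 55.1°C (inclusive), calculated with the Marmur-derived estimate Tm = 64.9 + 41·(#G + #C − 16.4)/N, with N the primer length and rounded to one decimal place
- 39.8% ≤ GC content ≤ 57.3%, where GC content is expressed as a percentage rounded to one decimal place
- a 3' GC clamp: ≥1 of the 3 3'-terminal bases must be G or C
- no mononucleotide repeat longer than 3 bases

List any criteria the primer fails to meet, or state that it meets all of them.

Fails: homopolymer run.

Base counts: A=5, T=3, G=8, C=1 (length 17).
Tm: Tm = 64.9 + 41·(9 − 16.4)/17 = 47.1°C ✓
GC content: GC 9/17 = 52.9% ✓
GC clamp: 3' end GTA has 1 G/C ✓
homopolymer run: longest run = 4, exceeds 3 ✗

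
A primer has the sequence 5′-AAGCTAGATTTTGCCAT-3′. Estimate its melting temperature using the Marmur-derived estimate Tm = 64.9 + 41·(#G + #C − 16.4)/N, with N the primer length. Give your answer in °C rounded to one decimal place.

39.8°C

Base counts: A=5, T=6, G=3, C=3; G+C = 6, N = 17.
Tm = 64.9 + 41·(6 − 16.4)/17 = 64.9 + -426.40/17 = 39.8°C.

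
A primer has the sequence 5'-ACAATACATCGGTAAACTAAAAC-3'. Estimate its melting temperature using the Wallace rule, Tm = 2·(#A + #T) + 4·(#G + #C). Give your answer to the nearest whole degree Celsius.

Base counts: A=12, T=4, G=2, C=5 (length 23).
Tm = 2·(12+4) + 4·(2+5) = 2·16 + 4·7 = 32 + 28 = 60°C.

60°C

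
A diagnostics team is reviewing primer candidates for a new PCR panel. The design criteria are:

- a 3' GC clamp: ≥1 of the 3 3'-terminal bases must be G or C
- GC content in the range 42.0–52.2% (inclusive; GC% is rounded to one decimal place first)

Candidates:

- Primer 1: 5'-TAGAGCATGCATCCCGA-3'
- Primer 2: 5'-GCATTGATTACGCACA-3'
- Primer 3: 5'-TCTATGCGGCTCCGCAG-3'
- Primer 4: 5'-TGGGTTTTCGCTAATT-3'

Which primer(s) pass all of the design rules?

Primer 2 only.

Primer 1 (17 nt, A=5 T=3 G=4 C=5): 3' end CGA has 2 G/C ✓; GC 9/17 = 52.9%, outside 42.0–52.2% ✗ — fails.
Primer 2 (16 nt, A=5 T=4 G=3 C=4): 3' end ACA has 1 G/C ✓; GC 7/16 = 43.8% ✓ — passes.
Primer 3 (17 nt, A=2 T=4 G=5 C=6): 3' end CAG has 2 G/C ✓; GC 11/17 = 64.7%, outside 42.0–52.2% ✗ — fails.
Primer 4 (16 nt, A=2 T=8 G=4 C=2): 3' end ATT has 0 G/C, need ≥1 ✗; GC 6/16 = 37.5%, outside 42.0–52.2% ✗ — fails.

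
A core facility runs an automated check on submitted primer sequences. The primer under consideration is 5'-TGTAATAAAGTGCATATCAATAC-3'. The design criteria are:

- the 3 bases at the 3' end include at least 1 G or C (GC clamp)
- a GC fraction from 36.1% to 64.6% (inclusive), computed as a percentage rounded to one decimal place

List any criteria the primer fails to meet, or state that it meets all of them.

Fails: GC content.

Base counts: A=10, T=7, G=3, C=3 (length 23).
GC clamp: 3' end TAC has 1 G/C ✓
GC content: GC 6/23 = 26.1%, outside 36.1–64.6% ✗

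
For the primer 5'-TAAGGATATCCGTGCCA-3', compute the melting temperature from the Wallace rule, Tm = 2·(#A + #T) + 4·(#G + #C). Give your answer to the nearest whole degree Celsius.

Base counts: A=5, T=4, G=4, C=4 (length 17).
Tm = 2·(5+4) + 4·(4+4) = 2·9 + 4·8 = 18 + 32 = 50°C.

50°C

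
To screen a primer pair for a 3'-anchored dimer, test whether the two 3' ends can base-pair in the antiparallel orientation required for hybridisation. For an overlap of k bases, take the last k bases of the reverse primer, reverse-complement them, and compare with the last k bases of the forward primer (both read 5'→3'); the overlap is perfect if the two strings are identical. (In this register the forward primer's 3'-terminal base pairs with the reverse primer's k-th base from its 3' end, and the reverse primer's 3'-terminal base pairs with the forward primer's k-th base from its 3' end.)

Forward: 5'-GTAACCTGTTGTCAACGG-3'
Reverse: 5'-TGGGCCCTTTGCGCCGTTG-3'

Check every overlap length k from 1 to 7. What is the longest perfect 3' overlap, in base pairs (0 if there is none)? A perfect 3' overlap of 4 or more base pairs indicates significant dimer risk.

Last 7 bases (5'→3') — forward …TCAACGG, reverse …GCCGTTG.
Reverse complement of the reverse primer's last 7 bases: CAACGGC; its first k bases are the reverse complement of the reverse primer's last k bases, so a perfect k-base overlap needs the forward primer's last k bases to equal them.
Comparing (forward last k vs required): k=1: G vs C ✗; k=2: GG vs CA ✗; k=3: CGG vs CAA ✗; k=4: ACGG vs CAAC ✗; k=5: AACGG vs CAACG ✗; k=6: CAACGG vs CAACGG ✓; k=7: TCAACGG vs CAACGGC ✗.
Only k = 6 is perfect, so the longest perfect 3' overlap is 6.

Longest perfect overlap: 6 complementary base pairs; significant dimer risk (threshold 4).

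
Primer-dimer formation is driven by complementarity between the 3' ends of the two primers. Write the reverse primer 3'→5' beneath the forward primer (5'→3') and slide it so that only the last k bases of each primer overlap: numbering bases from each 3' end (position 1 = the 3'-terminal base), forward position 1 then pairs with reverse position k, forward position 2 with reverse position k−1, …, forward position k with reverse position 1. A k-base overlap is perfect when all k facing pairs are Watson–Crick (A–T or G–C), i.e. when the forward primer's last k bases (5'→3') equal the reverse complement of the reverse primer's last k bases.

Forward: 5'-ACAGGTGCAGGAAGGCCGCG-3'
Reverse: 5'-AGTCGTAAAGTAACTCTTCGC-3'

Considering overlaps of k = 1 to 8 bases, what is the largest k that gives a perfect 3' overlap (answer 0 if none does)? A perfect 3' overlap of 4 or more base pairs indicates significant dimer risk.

Last 8 bases (5'→3') — forward …AGGCCGCG, reverse …CTCTTCGC.
Reverse complement of the reverse primer's last 8 bases: GCGAAGAG; its first k bases are the reverse complement of the reverse primer's last k bases, so a perfect k-base overlap needs the forward primer's last k bases to equal them.
Comparing (forward last k vs required): k=1: G vs G ✓; k=2: CG vs GC ✗; k=3: GCG vs GCG ✓; k=4: CGCG vs GCGA ✗; k=5: CCGCG vs GCGAA ✗; k=6: GCCGCG vs GCGAAG ✗; k=7: GGCCGCG vs GCGAAGA ✗; k=8: AGGCCGCG vs GCGAAGAG ✗.
Perfect overlaps at k = 1, 3; the largest is 3.

Longest perfect overlap: 3 complementary base pairs; below the dimer-risk threshold (threshold 4).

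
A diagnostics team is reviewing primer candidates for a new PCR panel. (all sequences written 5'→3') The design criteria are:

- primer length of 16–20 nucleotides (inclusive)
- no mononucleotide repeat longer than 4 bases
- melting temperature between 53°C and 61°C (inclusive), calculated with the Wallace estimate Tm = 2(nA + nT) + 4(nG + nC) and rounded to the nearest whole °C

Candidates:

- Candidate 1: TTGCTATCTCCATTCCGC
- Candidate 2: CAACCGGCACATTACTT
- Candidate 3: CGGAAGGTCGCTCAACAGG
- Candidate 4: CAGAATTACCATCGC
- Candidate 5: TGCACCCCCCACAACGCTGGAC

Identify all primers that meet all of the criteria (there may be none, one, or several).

Candidate 1 only.

Candidate 1 (18 nt, A=2 T=7 G=2 C=7): length 18 ✓; longest run = 2 ✓; Tm = 2·9 + 4·9 = 54°C ✓ — passes.
Candidate 2 (17 nt, A=5 T=4 G=2 C=6): length 17 ✓; longest run = 2 ✓; Tm = 2·9 + 4·8 = 50°C, outside 53–61°C ✗ — fails.
Candidate 3 (19 nt, A=5 T=2 G=7 C=5): length 19 ✓; longest run = 2 ✓; Tm = 2·7 + 4·12 = 62°C, outside 53–61°C ✗ — fails.
Candidate 4 (15 nt, A=5 T=3 G=2 C=5): length 15, outside 16–20 ✗; longest run = 2 ✓; Tm = 2·8 + 4·7 = 44°C, outside 53–61°C ✗ — fails.
Candidate 5 (22 nt, A=5 T=2 G=4 C=11): length 22, outside 16–20 ✗; longest run = 6, exceeds 4 ✗; Tm = 2·7 + 4·15 = 74°C, outside 53–61°C ✗ — fails.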